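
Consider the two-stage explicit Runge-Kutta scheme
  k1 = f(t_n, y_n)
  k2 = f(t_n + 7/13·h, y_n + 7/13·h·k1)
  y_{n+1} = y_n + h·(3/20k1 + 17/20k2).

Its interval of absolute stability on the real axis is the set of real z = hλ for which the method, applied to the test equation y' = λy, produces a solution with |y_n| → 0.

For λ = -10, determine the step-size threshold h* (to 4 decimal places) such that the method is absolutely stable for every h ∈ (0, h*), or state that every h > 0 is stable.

(-2.1849,0); λ=-10 ⇒ h* = (260/119)/10 = 0.2185.

Test eqn y'=λy, z=hλ:
  k1=λy_n ⇒ h·k1=z·y_n;  k2=λ(1+7/13z)y_n ⇒ h·k2=z(1+7/13z)y_n
  y_{n+1}/y_n = 1 + 3/20z + 17/20z(1+7/13z) = 1 + z + 119/260z²
  so R(z) = 1 + z + 119/260z².

Find x<0 with |R(x)|<1.
x=-1.21: |R|=0.4601
R=1: x+119/260x²=0 ⇒ x=−260/119=-2.1849; min R=1−1/(4·119/260)=0.4538>−1
Confirm numerically:
  x=-2.083: |R|=0.90288 <1
  x=-1.069: |R|=0.45403 <1
  x=-0.877: |R|=0.47502 <1
  x=-2.603: |R|=1.49814 >1
  x=-2.386: |R|=1.21964 >1
  x=-2.288: |R|=1.10799 >1
Stable set (-2.1849, 0).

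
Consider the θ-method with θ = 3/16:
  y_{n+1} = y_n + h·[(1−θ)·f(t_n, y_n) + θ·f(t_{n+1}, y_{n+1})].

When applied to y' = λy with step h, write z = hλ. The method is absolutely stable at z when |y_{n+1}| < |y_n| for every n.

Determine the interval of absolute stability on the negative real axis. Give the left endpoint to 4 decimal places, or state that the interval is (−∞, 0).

With y'=λy (z=hλ):
  y_{n+1} = y_n + z·[13/16·y_n + 3/16·y_{n+1}] ⇒ (1 − 3/16z)y_{n+1} = (1 + 13/16z)y_n
  R(z) = (1 + 13/16z)/(1 − 3/16z).

Need |R(x)|<1, x<0.
x=-1.66: |R|=0.2660
R=−1: 1+13/16x = −1+3/16x ⇒ -5/8x=2 ⇒ x=2/(-5/8)=-3.2000
Confirm numerically:
  x=-3.113: |R|=0.96567 <1
  x=-2.948: |R|=0.89857 <1
  x=-2.759: |R|=0.81835 <1
  x=-2.649: |R|=0.76991 <1
  x=-3.664: |R|=1.17190 >1
  x=-3.486: |R|=1.10810 >1
Interval (-3.2000, 0).

z∈(-3.2000,0).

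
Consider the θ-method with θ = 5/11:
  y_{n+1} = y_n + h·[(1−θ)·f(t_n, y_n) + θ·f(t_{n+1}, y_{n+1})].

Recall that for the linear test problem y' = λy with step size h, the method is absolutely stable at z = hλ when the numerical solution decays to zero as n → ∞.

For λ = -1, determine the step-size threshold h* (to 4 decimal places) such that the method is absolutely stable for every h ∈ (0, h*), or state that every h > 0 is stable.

On y'=λy, z=hλ:
  y_{n+1} = y_n + z·[6/11·y_n + 5/11·y_{n+1}] ⇒ (1 − 5/11z)y_{n+1} = (1 + 6/11z)y_n
  ⇒ R(z) = (1 + 6/11z)/(1 − 5/11z).

Solve |R(x)|<1 on ℝ⁻.
x=-1.71: |R|=0.0379
R=−1: 1+6/11x = −1+5/11x ⇒ -1/11x=2 ⇒ x=2/(-1/11)=-22.0000
Confirm numerically:
  x=-20.263: |R|=0.98453 <1
  x=-13.302: |R|=0.88778 <1
  x=-9.635: |R|=0.79104 <1
  x=-22.377: |R|=1.00307 >1
  x=-22.200: |R|=1.00164 >1
  x=-22.118: |R|=1.00097 >1
So |R|<1 on (-22.0000, 0).

(-22.0000,0); λ=-1 ⇒ h* = (22)/1 = 22.0000.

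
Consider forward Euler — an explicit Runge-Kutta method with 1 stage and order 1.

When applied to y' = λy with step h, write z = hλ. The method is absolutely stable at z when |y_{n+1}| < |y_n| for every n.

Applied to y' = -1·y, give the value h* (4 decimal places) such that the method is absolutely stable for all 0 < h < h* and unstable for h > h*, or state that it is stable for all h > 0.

(-2.0000,0); λ=-1 ⇒ h* = 2.0000.

Set f=λy, z=hλ:
  order 1, 1-stage ⇒ R(z)=1+z
  (e.g. R(-1.41)=-0.41000, |R|=0.41000)

Solve |R(x)|<1 on ℝ⁻.
x=-1.41: |R|=0.4100
|R(-2.4)|=1.4000 |R(-1.55)|=0.5500 |R(-1.38)|=0.3800
Bisect:
  x_lo=-2.3050 |R|=1.3050  x_hi=-0.1868 |R|=0.8132
  mid=-1.24586 |R|=0.24586 →hi
  mid=-1.77541 |R|=0.77541 →hi
  mid=-2.04018 |R|=1.04018 →lo
  mid=-1.90780 |R|=0.90780 →hi
  mid=-1.97399 |R|=0.97399 →hi
  mid=-2.00709 |R|=1.00709 →lo
  mid=-1.99054 |R|=0.99054 →hi
  mid=-1.99881 |R|=0.99881 →hi
  mid=-2.00295 |R|=1.00295 →lo
  mid=-2.00088 |R|=1.00088 →lo
  ...
  [-2.00011,-1.99998] ⇒ x*=-2.0000
So |R|<1 on (-2.0000, 0).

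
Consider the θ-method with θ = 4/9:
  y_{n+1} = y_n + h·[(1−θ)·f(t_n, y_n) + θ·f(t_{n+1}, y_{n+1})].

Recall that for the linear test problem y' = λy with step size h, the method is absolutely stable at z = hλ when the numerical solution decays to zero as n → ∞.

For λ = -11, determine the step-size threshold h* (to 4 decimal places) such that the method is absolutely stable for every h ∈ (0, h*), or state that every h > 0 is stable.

(-18.0000,0); λ=-11 ⇒ h* = (18)/11 = 1.6364.

With y'=λy (z=hλ):
  y_{n+1} = y_n + z·[5/9·y_n + 4/9·y_{n+1}] ⇒ (1 − 4/9z)y_{n+1} = (1 + 5/9z)y_n
  ⇒ R(z) = (1 + 5/9z)/(1 − 4/9z).

Need |R(x)|<1, x<0.
x=-1.46: |R|=0.1146
R=−1: 1+5/9x = −1+4/9x ⇒ -1/9x=2 ⇒ x=2/(-1/9)=-18.0000
Confirm numerically:
  x=-16.291: |R|=0.97696 <1
  x=-15.180: |R|=0.95955 <1
  x=-11.408: |R|=0.87934 <1
  x=-10.370: |R|=0.84885 <1
  x=-18.484: |R|=1.00584 >1
  x=-18.374: |R|=1.00453 >1
  x=-18.243: |R|=1.00296 >1
Stable set (-18.0000, 0).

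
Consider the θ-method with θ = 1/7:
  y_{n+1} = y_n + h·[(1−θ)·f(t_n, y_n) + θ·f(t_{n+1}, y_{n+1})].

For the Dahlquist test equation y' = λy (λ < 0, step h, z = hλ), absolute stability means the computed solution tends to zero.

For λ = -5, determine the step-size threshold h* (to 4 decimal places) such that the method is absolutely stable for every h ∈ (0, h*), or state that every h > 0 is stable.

(-2.8000,0); λ=-5 ⇒ h* = (14/5)/5 = 0.5600.

On y'=λy, z=hλ:
  y_{n+1} = y_n + z·[6/7·y_n + 1/7·y_{n+1}] ⇒ (1 − 1/7z)y_{n+1} = (1 + 6/7z)y_n
  R(z) = (1 + 6/7z)/(1 − 1/7z).

Need |R(x)|<1, x<0.
x=-1.16: |R|=0.0049
R=−1: 1+6/7x = −1+1/7x ⇒ -5/7x=2 ⇒ x=2/(-5/7)=-2.8000
Confirm numerically:
  x=-2.508: |R|=0.84645 <1
  x=-2.372: |R|=0.77166 <1
  x=-1.569: |R|=0.28171 <1
  x=-2.979: |R|=1.08969 >1
  x=-2.832: |R|=1.01627 >1
Stable set (-2.8000, 0).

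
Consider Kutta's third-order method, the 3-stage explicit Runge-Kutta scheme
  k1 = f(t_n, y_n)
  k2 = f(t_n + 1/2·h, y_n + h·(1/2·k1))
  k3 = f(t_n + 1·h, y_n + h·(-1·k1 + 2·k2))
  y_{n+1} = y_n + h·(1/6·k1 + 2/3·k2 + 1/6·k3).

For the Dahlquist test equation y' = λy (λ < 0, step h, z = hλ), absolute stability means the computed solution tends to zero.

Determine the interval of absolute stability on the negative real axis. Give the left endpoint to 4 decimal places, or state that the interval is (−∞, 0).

On y'=λy, z=hλ:
  order 3, 3-stage ⇒ R(z)=1+z+z^2/2+z^3/6
  (e.g. R(-0.68)=0.49879, |R|=0.49879)

Boundary: |R(x)|=1, x<0.
x=-0.68: |R|=0.4988
|R(-2.31)|=0.6963 |R(-2.23)|=0.5918
Bisect:
  x_lo=-3.3348 |R|=2.9554  x_hi=-0.1121 |R|=0.8940
  mid=-1.72344 |R|=0.09149 →hi
  mid=-2.52914 |R|=1.02716 →lo
  mid=-2.12629 |R|=0.46793 →hi
  mid=-2.32771 |R|=0.72061 →hi
  mid=-2.42843 |R|=0.86664 →hi
  mid=-2.47878 |R|=0.94502 →hi
  mid=-2.50396 |R|=0.98561 →hi
  mid=-2.51655 |R|=1.00626 →lo
  ...
  [-2.51281,-2.51261] ⇒ x*=-2.5127
So |R|<1 on (-2.5127, 0).

z∈(-2.5127,0).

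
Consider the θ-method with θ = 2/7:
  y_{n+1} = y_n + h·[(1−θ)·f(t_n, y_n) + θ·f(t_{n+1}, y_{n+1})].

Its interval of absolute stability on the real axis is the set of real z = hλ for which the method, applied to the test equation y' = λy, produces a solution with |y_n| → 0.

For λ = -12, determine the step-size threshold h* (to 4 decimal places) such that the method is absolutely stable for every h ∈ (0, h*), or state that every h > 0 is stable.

(-4.6667,0); λ=-12 ⇒ h* = (14/3)/12 = 0.3889.

With y'=λy (z=hλ):
  y_{n+1} = y_n + z·[5/7·y_n + 2/7·y_{n+1}] ⇒ (1 − 2/7z)y_{n+1} = (1 + 5/7z)y_n
  R(z) = (1 + 5/7z)/(1 − 2/7z).

Solve |R(x)|<1 on ℝ⁻.
x=-1.04: |R|=0.1982
R=−1: 1+5/7x = −1+2/7x ⇒ -3/7x=2 ⇒ x=2/(-3/7)=-4.6667
Confirm numerically:
  x=-3.864: |R|=0.83650 <1
  x=-3.382: |R|=0.71999 <1
  x=-3.206: |R|=0.67328 <1
  x=-1.941: |R|=0.24858 <1
  x=-5.060: |R|=1.06893 >1
  x=-4.980: |R|=1.05542 >1
  x=-4.851: |R|=1.03311 >1
So |R|<1 on (-4.6667, 0).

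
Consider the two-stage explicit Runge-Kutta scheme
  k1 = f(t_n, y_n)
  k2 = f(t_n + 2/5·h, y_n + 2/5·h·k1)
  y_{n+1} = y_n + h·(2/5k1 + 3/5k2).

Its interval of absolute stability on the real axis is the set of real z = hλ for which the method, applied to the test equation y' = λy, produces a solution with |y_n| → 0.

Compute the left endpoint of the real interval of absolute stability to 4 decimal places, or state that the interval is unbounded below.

On y'=λy, z=hλ:
  k1=λy_n ⇒ h·k1=z·y_n;  k2=λ(1+2/5z)y_n ⇒ h·k2=z(1+2/5z)y_n
  y_{n+1}/y_n = 1 + 2/5z + 3/5z(1+2/5z) = 1 + z + 6/25z²
  R(z) = 1 + z + 6/25z².

Solve |R(x)|<1 on ℝ⁻.
x=-0.92: |R|=0.2831
R=1: x+6/25x²=0 ⇒ x=−25/6=-4.1667; min R=1−1/(4·6/25)=-0.0417>−1
Confirm numerically:
  x=-2.550: |R|=0.01060 <1
  x=-2.275: |R|=0.03285 <1
  x=-1.900: |R|=0.03360 <1
  x=-4.680: |R|=1.57658 >1
  x=-4.381: |R|=1.22536 >1
  x=-4.240: |R|=1.07462 >1
Stable set (-4.1667, 0).

left endpoint -4.1667.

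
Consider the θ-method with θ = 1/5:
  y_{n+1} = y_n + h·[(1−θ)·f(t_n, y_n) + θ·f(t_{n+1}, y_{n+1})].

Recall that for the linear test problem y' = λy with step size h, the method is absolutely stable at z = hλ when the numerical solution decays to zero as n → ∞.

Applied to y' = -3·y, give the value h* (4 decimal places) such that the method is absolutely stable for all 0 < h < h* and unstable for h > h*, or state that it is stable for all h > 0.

(-3.3333,0); λ=-3 ⇒ h* = (10/3)/3 = 1.1111.

On y'=λy, z=hλ:
  y_{n+1} = y_n + z·[4/5·y_n + 1/5·y_{n+1}] ⇒ (1 − 1/5z)y_{n+1} = (1 + 4/5z)y_n
  ⇒ R(z) = (1 + 4/5z)/(1 − 1/5z).

Solve |R(x)|<1 on ℝ⁻.
x=-0.95: |R|=0.2017
R=−1: 1+4/5x = −1+1/5x ⇒ -3/5x=2 ⇒ x=2/(-3/5)=-3.3333
Confirm numerically:
  x=-3.288: |R|=0.98359 <1
  x=-2.754: |R|=0.77586 <1
  x=-2.699: |R|=0.75283 <1
  x=-3.909: |R|=1.19385 >1
  x=-3.787: |R|=1.15489 >1
Interval (-3.3333, 0).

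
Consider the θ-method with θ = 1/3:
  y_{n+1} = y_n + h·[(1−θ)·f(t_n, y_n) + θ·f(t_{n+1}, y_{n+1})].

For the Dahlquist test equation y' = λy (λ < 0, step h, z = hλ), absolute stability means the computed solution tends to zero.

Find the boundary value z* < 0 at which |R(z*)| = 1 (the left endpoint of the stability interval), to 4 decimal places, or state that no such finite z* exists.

With y'=λy (z=hλ):
  y_{n+1} = y_n + z·[2/3·y_n + 1/3·y_{n+1}] ⇒ (1 − 1/3z)y_{n+1} = (1 + 2/3z)y_n
  R(z) = (1 + 2/3z)/(1 − 1/3z).

Boundary: |R(x)|=1, x<0.
x=-1.44: |R|=0.0270
R=−1: 1+2/3x = −1+1/3x ⇒ -1/3x=2 ⇒ x=2/(-1/3)=-6.0000
Confirm numerically:
  x=-4.809: |R|=0.84748 <1
  x=-4.580: |R|=0.81266 <1
  x=-3.288: |R|=0.56870 <1
  x=-6.464: |R|=1.04903 >1
  x=-6.287: |R|=1.03090 >1
Interval (-6.0000, 0).

left endpoint -6.0000.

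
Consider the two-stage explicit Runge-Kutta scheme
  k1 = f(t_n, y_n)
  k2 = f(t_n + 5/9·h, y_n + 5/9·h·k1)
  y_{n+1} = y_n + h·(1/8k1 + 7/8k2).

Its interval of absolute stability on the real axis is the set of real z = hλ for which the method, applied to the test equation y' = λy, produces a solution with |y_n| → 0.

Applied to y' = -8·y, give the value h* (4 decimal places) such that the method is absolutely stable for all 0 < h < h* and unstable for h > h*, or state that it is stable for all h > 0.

With y'=λy (z=hλ):
  k1=λy_n ⇒ h·k1=z·y_n;  k2=λ(1+5/9z)y_n ⇒ h·k2=z(1+5/9z)y_n
  y_{n+1}/y_n = 1 + 1/8z + 7/8z(1+5/9z) = 1 + z + 35/72z²
  ⇒ R(z) = 1 + z + 35/72z².

Need |R(x)|<1, x<0.
x=-0.97: |R|=0.4874
R=1: x+35/72x²=0 ⇒ x=−72/35=-2.0571; min R=1−1/(4·35/72)=0.4857>−1
Confirm numerically:
  x=-1.867: |R|=0.82743 <1
  x=-1.537: |R|=0.61137 <1
  x=-1.355: |R|=0.53751 <1
  x=-2.487: |R|=1.51968 >1
  x=-2.259: |R|=1.22166 >1
  x=-2.220: |R|=1.17575 >1
Interval (-2.0571, 0).

(-2.0571,0); λ=-8 ⇒ h* = (72/35)/8 = 0.2571.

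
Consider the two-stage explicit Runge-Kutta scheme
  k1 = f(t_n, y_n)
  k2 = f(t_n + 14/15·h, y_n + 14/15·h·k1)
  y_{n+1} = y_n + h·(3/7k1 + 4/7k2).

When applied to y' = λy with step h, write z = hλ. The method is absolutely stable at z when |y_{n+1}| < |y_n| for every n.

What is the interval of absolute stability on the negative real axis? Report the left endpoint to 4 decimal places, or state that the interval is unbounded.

z∈(-1.8750,0).

With y'=λy (z=hλ):
  k1=λy_n ⇒ h·k1=z·y_n;  k2=λ(1+14/15z)y_n ⇒ h·k2=z(1+14/15z)y_n
  y_{n+1}/y_n = 1 + 3/7z + 4/7z(1+14/15z) = 1 + z + 8/15z²
  ⇒ R(z) = 1 + z + 8/15z².

Need |R(x)|<1, x<0.
x=-0.4: |R|=0.6853
R=1: x+8/15x²=0 ⇒ x=−15/8=-1.8750; min R=1−1/(4·8/15)=0.5312>−1
Confirm numerically:
  x=-1.474: |R|=0.68476 <1
  x=-1.227: |R|=0.57595 <1
  x=-0.939: |R|=0.53125 <1
  x=-2.446: |R|=1.74489 >1
  x=-2.236: |R|=1.43050 >1
Interval (-1.8750, 0).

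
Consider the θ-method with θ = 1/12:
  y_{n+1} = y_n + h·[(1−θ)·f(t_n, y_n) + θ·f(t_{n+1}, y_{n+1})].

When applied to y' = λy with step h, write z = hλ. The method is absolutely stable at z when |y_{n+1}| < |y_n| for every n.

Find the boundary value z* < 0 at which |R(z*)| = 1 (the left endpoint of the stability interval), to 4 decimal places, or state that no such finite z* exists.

On y'=λy, z=hλ:
  y_{n+1} = y_n + z·[11/12·y_n + 1/12·y_{n+1}] ⇒ (1 − 1/12z)y_{n+1} = (1 + 11/12z)y_n
  R(z) = (1 + 11/12z)/(1 − 1/12z).

Solve |R(x)|<1 on ℝ⁻.
x=-0.95: |R|=0.1197
R=−1: 1+11/12x = −1+1/12x ⇒ -5/6x=2 ⇒ x=2/(-5/6)=-2.4000
Confirm numerically:
  x=-1.849: |R|=0.60214 <1
  x=-1.735: |R|=0.51584 <1
  x=-1.732: |R|=0.51355 <1
  x=-2.856: |R|=1.30695 >1
  x=-2.840: |R|=1.29650 >1
So |R|<1 on (-2.4000, 0).

z* = -2.4000.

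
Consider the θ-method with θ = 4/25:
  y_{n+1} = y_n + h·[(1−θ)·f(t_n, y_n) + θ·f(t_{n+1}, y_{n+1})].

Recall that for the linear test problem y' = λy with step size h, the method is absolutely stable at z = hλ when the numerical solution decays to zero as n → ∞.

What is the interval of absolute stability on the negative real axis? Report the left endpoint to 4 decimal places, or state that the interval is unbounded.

With y'=λy (z=hλ):
  y_{n+1} = y_n + z·[21/25·y_n + 4/25·y_{n+1}] ⇒ (1 − 4/25z)y_{n+1} = (1 + 21/25z)y_n
  Hence R(z) = (1 + 21/25z)/(1 − 4/25z).

Need |R(x)|<1, x<0.
x=-0.94: |R|=0.1829
R=−1: 1+21/25x = −1+4/25x ⇒ -17/25x=2 ⇒ x=2/(-17/25)=-2.9412
Confirm numerically:
  x=-2.846: |R|=0.95553 <1
  x=-1.847: |R|=0.42568 <1
  x=-1.208: |R|=0.01234 <1
  x=-3.292: |R|=1.15626 >1
  x=-3.015: |R|=1.03386 >1
Stable set (-2.9412, 0).

z∈(-2.9412,0).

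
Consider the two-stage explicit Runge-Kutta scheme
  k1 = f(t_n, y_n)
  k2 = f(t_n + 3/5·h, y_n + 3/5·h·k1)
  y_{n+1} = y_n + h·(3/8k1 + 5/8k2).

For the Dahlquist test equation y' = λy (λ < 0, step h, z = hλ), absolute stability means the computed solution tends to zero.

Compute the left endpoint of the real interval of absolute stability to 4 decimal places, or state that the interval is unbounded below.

Set f=λy, z=hλ:
  k1=λy_n ⇒ h·k1=z·y_n;  k2=λ(1+3/5z)y_n ⇒ h·k2=z(1+3/5z)y_n
  y_{n+1}/y_n = 1 + 3/8z + 5/8z(1+3/5z) = 1 + z + 3/8z²
  Hence R(z) = 1 + z + 3/8z².

Find x<0 with |R(x)|<1.
x=-1.17: |R|=0.3433
R=1: x+3/8x²=0 ⇒ x=−8/3=-2.6667; min R=1−1/(4·3/8)=0.3333>−1
Confirm numerically:
  x=-2.468: |R|=0.81613 <1
  x=-1.996: |R|=0.49801 <1
  x=-1.703: |R|=0.38458 <1
  x=-1.308: |R|=0.33357 <1
  x=-3.257: |R|=1.72102 >1
  x=-2.701: |R|=1.03478 >1
Stable set (-2.6667, 0).

left endpoint -2.6667.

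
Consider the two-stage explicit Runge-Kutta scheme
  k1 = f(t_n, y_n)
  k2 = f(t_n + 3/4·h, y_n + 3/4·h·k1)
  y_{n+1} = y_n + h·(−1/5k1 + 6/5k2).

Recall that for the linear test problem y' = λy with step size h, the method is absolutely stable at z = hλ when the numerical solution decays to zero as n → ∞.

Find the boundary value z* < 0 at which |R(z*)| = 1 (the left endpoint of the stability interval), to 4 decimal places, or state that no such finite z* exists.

z* = -1.1111.

Test eqn y'=λy, z=hλ:
  k1=λy_n ⇒ h·k1=z·y_n;  k2=λ(1+3/4z)y_n ⇒ h·k2=z(1+3/4z)y_n
  y_{n+1}/y_n = 1 − 1/5z + 6/5z(1+3/4z) = 1 + z + 9/10z²
  so R(z) = 1 + z + 9/10z².

Solve |R(x)|<1 on ℝ⁻.
x=-1.53: |R|=1.5768
R=1: x+9/10x²=0 ⇒ x=−10/9=-1.1111; min R=1−1/(4·9/10)=0.7222>−1
Confirm numerically:
  x=-0.942: |R|=0.85663 <1
  x=-0.596: |R|=0.72369 <1
  x=-0.594: |R|=0.72355 <1
  x=-0.547: |R|=0.72229 <1
  x=-1.509: |R|=1.54037 >1
  x=-1.325: |R|=1.25506 >1
  x=-1.137: |R|=1.02649 >1
So |R|<1 on (-1.1111, 0).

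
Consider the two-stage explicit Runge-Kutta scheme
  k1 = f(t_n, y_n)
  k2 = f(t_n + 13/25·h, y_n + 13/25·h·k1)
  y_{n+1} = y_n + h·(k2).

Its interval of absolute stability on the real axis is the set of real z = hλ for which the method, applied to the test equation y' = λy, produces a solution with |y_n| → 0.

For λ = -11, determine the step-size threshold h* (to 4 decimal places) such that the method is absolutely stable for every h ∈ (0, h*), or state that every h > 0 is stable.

(-1.9231,0); λ=-11 ⇒ h* = (25/13)/11 = 0.1748.

Test eqn y'=λy, z=hλ:
  k1=λy_n ⇒ h·k1=z·y_n;  k2=λ(1+13/25z)y_n ⇒ h·k2=z(1+13/25z)y_n
  y_{n+1}/y_n = 1 + z(1+13/25z) = 1 + z + 13/25z²
  ⇒ R(z) = 1 + z + 13/25z².

Need |R(x)|<1, x<0.
x=-1.27: |R|=0.5687
R=1: x+13/25x²=0 ⇒ x=−25/13=-1.9231; min R=1−1/(4·13/25)=0.5192>−1
Confirm numerically:
  x=-1.795: |R|=0.88045 <1
  x=-1.252: |R|=0.56310 <1
  x=-0.974: |R|=0.51931 <1
  x=-0.842: |R|=0.52666 <1
  x=-2.477: |R|=1.71348 >1
  x=-2.124: |R|=1.22192 >1
Stable set (-1.9231, 0).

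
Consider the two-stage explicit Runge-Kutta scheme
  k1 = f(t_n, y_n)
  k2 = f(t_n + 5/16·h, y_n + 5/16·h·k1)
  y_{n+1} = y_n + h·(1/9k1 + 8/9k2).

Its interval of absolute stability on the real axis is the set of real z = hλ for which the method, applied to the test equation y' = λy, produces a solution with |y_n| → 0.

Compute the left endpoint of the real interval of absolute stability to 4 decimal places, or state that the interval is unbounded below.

left endpoint -3.6000.

Test eqn y'=λy, z=hλ:
  k1=λy_n ⇒ h·k1=z·y_n;  k2=λ(1+5/16z)y_n ⇒ h·k2=z(1+5/16z)y_n
  y_{n+1}/y_n = 1 + 1/9z + 8/9z(1+5/16z) = 1 + z + 5/18z²
  ⇒ R(z) = 1 + z + 5/18z².

Boundary: |R(x)|=1, x<0.
x=-1.01: |R|=0.2734
R=1: x+5/18x²=0 ⇒ x=−18/5=-3.6000; min R=1−1/(4·5/18)=0.1000>−1
Confirm numerically:
  x=-2.915: |R|=0.44534 <1
  x=-2.772: |R|=0.36244 <1
  x=-2.219: |R|=0.14877 <1
  x=-1.442: |R|=0.13560 <1
  x=-3.855: |R|=1.27306 >1
  x=-3.789: |R|=1.19892 >1
  x=-3.649: |R|=1.04967 >1
So |R|<1 on (-3.6000, 0).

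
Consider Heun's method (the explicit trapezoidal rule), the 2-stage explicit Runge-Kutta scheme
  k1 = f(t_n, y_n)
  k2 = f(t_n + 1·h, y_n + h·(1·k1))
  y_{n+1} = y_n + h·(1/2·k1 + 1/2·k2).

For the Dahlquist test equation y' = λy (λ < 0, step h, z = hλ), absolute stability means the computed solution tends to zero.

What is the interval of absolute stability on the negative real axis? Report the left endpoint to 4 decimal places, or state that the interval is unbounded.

z∈(-2.0000,0).

Test eqn y'=λy, z=hλ:
  order 2, 2-stage ⇒ R(z)=1+z+z^2/2
  (e.g. R(-0.55)=0.60125, |R|=0.60125)

Need |R(x)|<1, x<0.
x=-0.55: |R|=0.6013
|R(-2.04)|=1.0408 |R(-1.05)|=0.5012 |R(-0.64)|=0.5648
Bisect:
  x_lo=-2.7163 |R|=1.9728  x_hi=-0.1482 |R|=0.8627
  mid=-1.43227 |R|=0.59343 →hi
  mid=-2.07428 |R|=1.07704 →lo
  mid=-1.75328 |R|=0.78371 →hi
  mid=-1.91378 |R|=0.91750 →hi
  mid=-1.99403 |R|=0.99405 →hi
  mid=-2.03416 |R|=1.03474 →lo
  mid=-2.01409 |R|=1.01419 →lo
  mid=-2.00406 |R|=1.00407 →lo
  mid=-1.99905 |R|=0.99905 →hi
  mid=-2.00155 |R|=1.00156 →lo
  ...
  [-2.00014,-1.99999] ⇒ x*=-2.0000
So |R|<1 on (-2.0000, 0).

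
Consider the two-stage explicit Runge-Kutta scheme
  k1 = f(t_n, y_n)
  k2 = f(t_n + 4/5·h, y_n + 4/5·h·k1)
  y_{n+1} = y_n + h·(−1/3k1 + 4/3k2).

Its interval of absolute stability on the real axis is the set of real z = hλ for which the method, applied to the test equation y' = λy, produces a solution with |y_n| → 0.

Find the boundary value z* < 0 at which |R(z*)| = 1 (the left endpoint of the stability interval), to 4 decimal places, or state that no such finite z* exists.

On y'=λy, z=hλ:
  k1=λy_n ⇒ h·k1=z·y_n;  k2=λ(1+4/5z)y_n ⇒ h·k2=z(1+4/5z)y_n
  y_{n+1}/y_n = 1 − 1/3z + 4/3z(1+4/5z) = 1 + z + 16/15z²
  ⇒ R(z) = 1 + z + 16/15z².

Find x<0 with |R(x)|<1.
x=-0.46: |R|=0.7657
R=1: x+16/15x²=0 ⇒ x=−15/16=-0.9375; min R=1−1/(4·16/15)=0.7656>−1
Confirm numerically:
  x=-0.874: |R|=0.94080 <1
  x=-0.543: |R|=0.77151 <1
  x=-0.494: |R|=0.76631 <1
  x=-0.435: |R|=0.76684 <1
  x=-1.173: |R|=1.29466 >1
  x=-1.100: |R|=1.19067 >1
  x=-1.070: |R|=1.15123 >1
So |R|<1 on (-0.9375, 0).

z* = -0.9375.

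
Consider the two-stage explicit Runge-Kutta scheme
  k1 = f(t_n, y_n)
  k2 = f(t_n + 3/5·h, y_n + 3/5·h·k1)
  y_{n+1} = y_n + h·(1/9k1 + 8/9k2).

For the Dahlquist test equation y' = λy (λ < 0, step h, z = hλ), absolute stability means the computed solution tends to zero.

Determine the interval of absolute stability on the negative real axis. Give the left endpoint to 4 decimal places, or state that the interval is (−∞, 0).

z∈(-1.8750,0).

Set f=λy, z=hλ:
  k1=λy_n ⇒ h·k1=z·y_n;  k2=λ(1+3/5z)y_n ⇒ h·k2=z(1+3/5z)y_n
  y_{n+1}/y_n = 1 + 1/9z + 8/9z(1+3/5z) = 1 + z + 8/15z²
  R(z) = 1 + z + 8/15z².

Need |R(x)|<1, x<0.
x=-1.59: |R|=0.7583
R=1: x+8/15x²=0 ⇒ x=−15/8=-1.8750; min R=1−1/(4·8/15)=0.5312>−1
Confirm numerically:
  x=-1.850: |R|=0.97533 <1
  x=-1.340: |R|=0.61765 <1
  x=-0.830: |R|=0.53741 <1
  x=-0.797: |R|=0.54178 <1
  x=-2.462: |R|=1.77077 >1
  x=-2.241: |R|=1.43744 >1
Stable set (-1.8750, 0).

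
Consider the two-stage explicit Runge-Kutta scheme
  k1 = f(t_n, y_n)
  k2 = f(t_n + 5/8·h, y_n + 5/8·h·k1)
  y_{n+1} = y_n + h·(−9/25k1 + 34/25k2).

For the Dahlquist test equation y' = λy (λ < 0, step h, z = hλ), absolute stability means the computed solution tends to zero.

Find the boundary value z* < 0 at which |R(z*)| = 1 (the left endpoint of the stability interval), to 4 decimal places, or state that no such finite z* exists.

z* = -1.1765.

On y'=λy, z=hλ:
  k1=λy_n ⇒ h·k1=z·y_n;  k2=λ(1+5/8z)y_n ⇒ h·k2=z(1+5/8z)y_n
  y_{n+1}/y_n = 1 − 9/25z + 34/25z(1+5/8z) = 1 + z + 17/20z²
  R(z) = 1 + z + 17/20z².

Find x<0 with |R(x)|<1.
x=-0.37: |R|=0.7464
R=1: x+17/20x²=0 ⇒ x=−20/17=-1.1765; min R=1−1/(4·17/20)=0.7059>−1
Confirm numerically:
  x=-0.870: |R|=0.77336 <1
  x=-0.785: |R|=0.73879 <1
  x=-0.765: |R|=0.73244 <1
  x=-1.719: |R|=1.79272 >1
  x=-1.405: |R|=1.27292 >1
  x=-1.339: |R|=1.18498 >1
Stable set (-1.1765, 0).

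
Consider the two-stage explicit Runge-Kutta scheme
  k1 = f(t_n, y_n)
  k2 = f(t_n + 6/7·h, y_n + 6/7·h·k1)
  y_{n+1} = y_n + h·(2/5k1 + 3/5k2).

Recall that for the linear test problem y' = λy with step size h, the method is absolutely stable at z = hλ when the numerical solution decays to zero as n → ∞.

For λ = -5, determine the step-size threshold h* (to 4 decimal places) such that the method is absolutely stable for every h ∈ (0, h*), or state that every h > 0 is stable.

On y'=λy, z=hλ:
  k1=λy_n ⇒ h·k1=z·y_n;  k2=λ(1+6/7z)y_n ⇒ h·k2=z(1+6/7z)y_n
  y_{n+1}/y_n = 1 + 2/5z + 3/5z(1+6/7z) = 1 + z + 18/35z²
  so R(z) = 1 + z + 18/35z².

Need |R(x)|<1, x<0.
x=-0.66: |R|=0.5640
R=1: x+18/35x²=0 ⇒ x=−35/18=-1.9444; min R=1−1/(4·18/35)=0.5139>−1
Confirm numerically:
  x=-1.390: |R|=0.60365 <1
  x=-1.301: |R|=0.56948 <1
  x=-1.054: |R|=0.51733 <1
  x=-0.879: |R|=0.51836 <1
  x=-2.264: |R|=1.37207 >1
  x=-2.147: |R|=1.22366 >1
  x=-2.003: |R|=1.06032 >1
So |R|<1 on (-1.9444, 0).

(-1.9444,0); λ=-5 ⇒ h* = (35/18)/5 = 0.3889.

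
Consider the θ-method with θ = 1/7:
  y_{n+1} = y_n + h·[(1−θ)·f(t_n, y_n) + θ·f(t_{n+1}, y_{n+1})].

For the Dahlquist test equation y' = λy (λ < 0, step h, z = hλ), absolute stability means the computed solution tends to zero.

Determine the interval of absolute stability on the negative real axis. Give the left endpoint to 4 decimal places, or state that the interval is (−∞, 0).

On y'=λy, z=hλ:
  y_{n+1} = y_n + z·[6/7·y_n + 1/7·y_{n+1}] ⇒ (1 − 1/7z)y_{n+1} = (1 + 6/7z)y_n
  Hence R(z) = (1 + 6/7z)/(1 − 1/7z).

Boundary: |R(x)|=1, x<0.
x=-1.28: |R|=0.0821
R=−1: 1+6/7x = −1+1/7x ⇒ -5/7x=2 ⇒ x=2/(-5/7)=-2.8000
Confirm numerically:
  x=-2.492: |R|=0.83776 <1
  x=-1.822: |R|=0.44570 <1
  x=-1.559: |R|=0.27503 <1
  x=-1.404: |R|=0.16944 <1
  x=-2.973: |R|=1.08673 >1
  x=-2.862: |R|=1.03143 >1
Stable set (-2.8000, 0).

z∈(-2.8000,0).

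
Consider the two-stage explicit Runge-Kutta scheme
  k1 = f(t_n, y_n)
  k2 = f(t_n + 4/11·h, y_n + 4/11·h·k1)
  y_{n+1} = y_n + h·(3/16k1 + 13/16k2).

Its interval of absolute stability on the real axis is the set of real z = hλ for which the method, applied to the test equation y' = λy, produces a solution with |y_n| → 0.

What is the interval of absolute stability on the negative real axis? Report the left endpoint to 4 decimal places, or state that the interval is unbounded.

z∈(-3.3846,0).

With y'=λy (z=hλ):
  k1=λy_n ⇒ h·k1=z·y_n;  k2=λ(1+4/11z)y_n ⇒ h·k2=z(1+4/11z)y_n
  y_{n+1}/y_n = 1 + 3/16z + 13/16z(1+4/11z) = 1 + z + 13/44z²
  so R(z) = 1 + z + 13/44z².

Boundary: |R(x)|=1, x<0.
x=-0.5: |R|=0.5739
R=1: x+13/44x²=0 ⇒ x=−44/13=-3.3846; min R=1−1/(4·13/44)=0.1538>−1
Confirm numerically:
  x=-2.947: |R|=0.61897 <1
  x=-2.716: |R|=0.46347 <1
  x=-2.586: |R|=0.38982 <1
  x=-2.042: |R|=0.18998 <1
  x=-3.889: |R|=1.57955 >1
  x=-3.597: |R|=1.22571 >1
  x=-3.457: |R|=1.07393 >1
Stable set (-3.3846, 0).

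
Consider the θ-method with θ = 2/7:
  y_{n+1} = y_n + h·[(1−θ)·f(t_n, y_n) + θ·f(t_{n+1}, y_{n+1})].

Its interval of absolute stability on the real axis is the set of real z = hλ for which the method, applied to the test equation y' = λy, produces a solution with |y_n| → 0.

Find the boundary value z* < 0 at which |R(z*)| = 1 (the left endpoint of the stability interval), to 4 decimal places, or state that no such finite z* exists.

Test eqn y'=λy, z=hλ:
  y_{n+1} = y_n + z·[5/7·y_n + 2/7·y_{n+1}] ⇒ (1 − 2/7z)y_{n+1} = (1 + 5/7z)y_n
  ⇒ R(z) = (1 + 5/7z)/(1 − 2/7z).

Find x<0 with |R(x)|<1.
x=-0.56: |R|=0.5172
R=−1: 1+5/7x = −1+2/7x ⇒ -3/7x=2 ⇒ x=2/(-3/7)=-4.6667
Confirm numerically:
  x=-4.470: |R|=0.96299 <1
  x=-4.081: |R|=0.88412 <1
  x=-3.561: |R|=0.76512 <1
  x=-5.110: |R|=1.07724 >1
  x=-4.940: |R|=1.04858 >1
  x=-4.886: |R|=1.03923 >1
Interval (-4.6667, 0).

left endpoint -4.6667.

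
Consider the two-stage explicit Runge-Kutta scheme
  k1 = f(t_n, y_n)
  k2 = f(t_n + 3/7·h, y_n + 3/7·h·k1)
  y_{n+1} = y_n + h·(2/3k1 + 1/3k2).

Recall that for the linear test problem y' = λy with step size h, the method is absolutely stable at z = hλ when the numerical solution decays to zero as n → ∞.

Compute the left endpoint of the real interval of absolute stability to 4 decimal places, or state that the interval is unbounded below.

z* = -7.0000.

Test eqn y'=λy, z=hλ:
  k1=λy_n ⇒ h·k1=z·y_n;  k2=λ(1+3/7z)y_n ⇒ h·k2=z(1+3/7z)y_n
  y_{n+1}/y_n = 1 + 2/3z + 1/3z(1+3/7z) = 1 + z + 1/7z²
  ⇒ R(z) = 1 + z + 1/7z².

Find x<0 with |R(x)|<1.
x=-0.54: |R|=0.5017
R=1: x+1/7x²=0 ⇒ x=−7=-7.0000; min R=1−1/(4·1/7)=-0.7500>−1
Confirm numerically:
  x=-6.417: |R|=0.46556 <1
  x=-6.077: |R|=0.19870 <1
  x=-4.465: |R|=0.61697 <1
  x=-7.408: |R|=1.43178 >1
  x=-7.273: |R|=1.28365 >1
So |R|<1 on (-7.0000, 0).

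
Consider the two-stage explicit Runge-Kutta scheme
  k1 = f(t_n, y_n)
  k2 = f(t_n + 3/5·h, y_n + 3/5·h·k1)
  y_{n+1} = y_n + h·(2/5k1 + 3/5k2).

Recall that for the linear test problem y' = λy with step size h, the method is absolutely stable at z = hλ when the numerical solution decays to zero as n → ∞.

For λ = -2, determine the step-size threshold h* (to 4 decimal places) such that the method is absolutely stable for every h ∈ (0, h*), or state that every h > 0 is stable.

(-2.7778,0); λ=-2 ⇒ h* = (25/9)/2 = 1.3889.

Set f=λy, z=hλ:
  k1=λy_n ⇒ h·k1=z·y_n;  k2=λ(1+3/5z)y_n ⇒ h·k2=z(1+3/5z)y_n
  y_{n+1}/y_n = 1 + 2/5z + 3/5z(1+3/5z) = 1 + z + 9/25z²
  R(z) = 1 + z + 9/25z².

Solve |R(x)|<1 on ℝ⁻.
x=-1.53: |R|=0.3127
R=1: x+9/25x²=0 ⇒ x=−25/9=-2.7778; min R=1−1/(4·9/25)=0.3056>−1
Confirm numerically:
  x=-2.288: |R|=0.59658 <1
  x=-2.150: |R|=0.51410 <1
  x=-1.832: |R|=0.37624 <1
  x=-1.542: |R|=0.31400 <1
  x=-3.186: |R|=1.46821 >1
  x=-3.056: |R|=1.30609 >1
  x=-2.923: |R|=1.15281 >1
Stable set (-2.7778, 0).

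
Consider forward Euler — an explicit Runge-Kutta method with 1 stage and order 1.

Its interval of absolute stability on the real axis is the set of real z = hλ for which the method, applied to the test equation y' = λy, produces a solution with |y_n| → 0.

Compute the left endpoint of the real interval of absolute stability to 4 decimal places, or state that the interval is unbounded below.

Test eqn y'=λy, z=hλ:
  order 1, 1-stage ⇒ R(z)=1+z
  (e.g. R(-1.4)=-0.40000, |R|=0.40000)

Find x<0 with |R(x)|<1.
x=-1.4: |R|=0.4000
|R(-2.08)|=1.0800 |R(-0.84)|=0.1600 |R(-0.8)|=0.2000
Bisect:
  x_lo=-2.6373 |R|=1.6373  x_hi=-0.3829 |R|=0.6171
  mid=-1.51008 |R|=0.51008 →hi
  mid=-2.07368 |R|=1.07368 →lo
  mid=-1.79188 |R|=0.79188 →hi
  mid=-1.93278 |R|=0.93278 →hi
  mid=-2.00323 |R|=1.00323 →lo
  mid=-1.96800 |R|=0.96800 →hi
  mid=-1.98562 |R|=0.98562 →hi
  mid=-1.99442 |R|=0.99442 →hi
  ...
  [-2.00006,-1.99993] ⇒ x*=-2.0000
So |R|<1 on (-2.0000, 0).

left endpoint -2.0000.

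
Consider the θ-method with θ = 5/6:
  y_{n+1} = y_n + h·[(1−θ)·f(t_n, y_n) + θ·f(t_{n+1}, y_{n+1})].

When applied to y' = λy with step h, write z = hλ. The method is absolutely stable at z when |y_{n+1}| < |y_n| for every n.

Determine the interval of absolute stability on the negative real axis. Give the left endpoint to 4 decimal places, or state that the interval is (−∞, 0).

unbounded; (−∞, 0).

Set f=λy, z=hλ:
  y_{n+1} = y_n + z·[1/6·y_n + 5/6·y_{n+1}] ⇒ (1 − 5/6z)y_{n+1} = (1 + 1/6z)y_n
  ⇒ R(z) = (1 + 1/6z)/(1 − 5/6z).

Find x<0 with |R(x)|<1.
x=-1.37: |R|=0.3603
x=-2: |R|=0.2500
x=-10: |R|=0.0714
x=-100: |R|=0.1858
θ=5/6≥1/2 ⇒ |1+1/6x|<|1−5/6x| ∀x<0 ⇒ unbounded interval.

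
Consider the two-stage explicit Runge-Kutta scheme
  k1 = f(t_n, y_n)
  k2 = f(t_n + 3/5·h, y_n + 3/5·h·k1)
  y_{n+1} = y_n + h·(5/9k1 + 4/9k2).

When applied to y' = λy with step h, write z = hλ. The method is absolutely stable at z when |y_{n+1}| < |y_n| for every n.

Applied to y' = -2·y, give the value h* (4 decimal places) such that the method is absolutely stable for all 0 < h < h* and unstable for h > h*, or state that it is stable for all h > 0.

(-3.7500,0); λ=-2 ⇒ h* = (15/4)/2 = 1.8750.

On y'=λy, z=hλ:
  k1=λy_n ⇒ h·k1=z·y_n;  k2=λ(1+3/5z)y_n ⇒ h·k2=z(1+3/5z)y_n
  y_{n+1}/y_n = 1 + 5/9z + 4/9z(1+3/5z) = 1 + z + 4/15z²
  Hence R(z) = 1 + z + 4/15z².

Boundary: |R(x)|=1, x<0.
x=-1.09: |R|=0.2268
R=1: x+4/15x²=0 ⇒ x=−15/4=-3.7500; min R=1−1/(4·4/15)=0.0625>−1
Confirm numerically:
  x=-2.035: |R|=0.06933 <1
  x=-1.784: |R|=0.06471 <1
  x=-1.686: |R|=0.07203 <1
  x=-4.077: |R|=1.35551 >1
  x=-4.076: |R|=1.35434 >1
  x=-4.018: |R|=1.28715 >1
Stable set (-3.7500, 0).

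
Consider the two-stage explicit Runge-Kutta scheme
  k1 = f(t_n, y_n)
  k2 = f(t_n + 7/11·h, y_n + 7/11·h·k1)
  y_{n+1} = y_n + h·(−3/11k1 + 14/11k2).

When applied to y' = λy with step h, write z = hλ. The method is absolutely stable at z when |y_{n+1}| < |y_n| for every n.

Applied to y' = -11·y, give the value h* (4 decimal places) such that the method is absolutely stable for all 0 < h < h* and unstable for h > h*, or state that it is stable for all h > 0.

(-1.2347,0); λ=-11 ⇒ h* = (121/98)/11 = 0.1122.

Set f=λy, z=hλ:
  k1=λy_n ⇒ h·k1=z·y_n;  k2=λ(1+7/11z)y_n ⇒ h·k2=z(1+7/11z)y_n
  y_{n+1}/y_n = 1 − 3/11z + 14/11z(1+7/11z) = 1 + z + 98/121z²
  Hence R(z) = 1 + z + 98/121z².

Boundary: |R(x)|=1, x<0.
x=-1.72: |R|=1.6761
R=1: x+98/121x²=0 ⇒ x=−121/98=-1.2347; min R=1−1/(4·98/121)=0.6913>−1
Confirm numerically:
  x=-1.151: |R|=0.92198 <1
  x=-1.105: |R|=0.88393 <1
  x=-0.857: |R|=0.73784 <1
  x=-0.519: |R|=0.69916 <1
  x=-1.802: |R|=1.82797 >1
  x=-1.530: |R|=1.36594 >1
  x=-1.401: |R|=1.18871 >1
Interval (-1.2347, 0).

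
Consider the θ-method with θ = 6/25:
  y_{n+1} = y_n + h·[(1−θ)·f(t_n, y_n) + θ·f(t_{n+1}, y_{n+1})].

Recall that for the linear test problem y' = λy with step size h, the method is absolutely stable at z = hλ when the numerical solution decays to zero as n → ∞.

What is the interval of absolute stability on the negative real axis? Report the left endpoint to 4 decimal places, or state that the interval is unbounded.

z∈(-3.8462,0).

On y'=λy, z=hλ:
  y_{n+1} = y_n + z·[19/25·y_n + 6/25·y_{n+1}] ⇒ (1 − 6/25z)y_{n+1} = (1 + 19/25z)y_n
  R(z) = (1 + 19/25z)/(1 − 6/25z).

Boundary: |R(x)|=1, x<0.
x=-0.8: |R|=0.3289
R=−1: 1+19/25x = −1+6/25x ⇒ -13/25x=2 ⇒ x=2/(-13/25)=-3.8462
Confirm numerically:
  x=-3.738: |R|=0.97036 <1
  x=-2.885: |R|=0.70468 <1
  x=-2.446: |R|=0.54123 <1
  x=-4.428: |R|=1.14668 >1
  x=-4.279: |R|=1.11104 >1
Interval (-3.8462, 0).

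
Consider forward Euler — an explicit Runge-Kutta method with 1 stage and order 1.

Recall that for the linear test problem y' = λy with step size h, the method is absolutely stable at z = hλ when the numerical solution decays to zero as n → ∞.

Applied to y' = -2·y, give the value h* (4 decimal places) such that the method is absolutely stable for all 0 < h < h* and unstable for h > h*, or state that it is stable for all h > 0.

(-2.0000,0); λ=-2 ⇒ h* = 1.0000.

With y'=λy (z=hλ):
  order 1, 1-stage ⇒ R(z)=1+z
  (e.g. R(-0.81)=0.19000, |R|=0.19000)

Solve |R(x)|<1 on ℝ⁻.
x=-0.81: |R|=0.1900
|R(-1.97)|=0.9700 |R(-1.61)|=0.6100 |R(-1.05)|=0.0500
Bisect:
  x_lo=-2.6034 |R|=1.6034  x_hi=-0.1688 |R|=0.8312
  mid=-1.38607 |R|=0.38607 →hi
  mid=-1.99472 |R|=0.99472 →hi
  mid=-2.29904 |R|=1.29904 →lo
  mid=-2.14688 |R|=1.14688 →lo
  mid=-2.07080 |R|=1.07080 →lo
  mid=-2.03276 |R|=1.03276 →lo
  mid=-2.01374 |R|=1.01374 →lo
  mid=-2.00423 |R|=1.00423 →lo
  mid=-1.99947 |R|=0.99947 →hi
  mid=-2.00185 |R|=1.00185 →lo
  ...
  [-2.00007,-1.99992] ⇒ x*=-2.0000
Stable set (-2.0000, 0).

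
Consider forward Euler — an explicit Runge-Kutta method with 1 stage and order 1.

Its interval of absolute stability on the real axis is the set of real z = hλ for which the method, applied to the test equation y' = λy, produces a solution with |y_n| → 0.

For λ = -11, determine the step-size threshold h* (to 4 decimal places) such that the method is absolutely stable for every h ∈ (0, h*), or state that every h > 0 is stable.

With y'=λy (z=hλ):
  order 1, 1-stage ⇒ R(z)=1+z
  (e.g. R(-0.72)=0.28000, |R|=0.28000)

Boundary: |R(x)|=1, x<0.
x=-0.72: |R|=0.2800
|R(-1.77)|=0.7700 |R(-1.46)|=0.4600 |R(-1.25)|=0.2500
Bisect:
  x_lo=-2.6041 |R|=1.6041  x_hi=-0.3154 |R|=0.6846
  mid=-1.45975 |R|=0.45975 →hi
  mid=-2.03193 |R|=1.03193 →lo
  mid=-1.74584 |R|=0.74584 →hi
  mid=-1.88889 |R|=0.88889 →hi
  mid=-1.96041 |R|=0.96041 →hi
  mid=-1.99617 |R|=0.99617 →hi
  mid=-2.01405 |R|=1.01405 →lo
  mid=-2.00511 |R|=1.00511 →lo
  mid=-2.00064 |R|=1.00064 →lo
  ...
  [-2.00008,-1.99994] ⇒ x*=-2.0000
Stable set (-2.0000, 0).

(-2.0000,0); λ=-11 ⇒ h* = 0.1818.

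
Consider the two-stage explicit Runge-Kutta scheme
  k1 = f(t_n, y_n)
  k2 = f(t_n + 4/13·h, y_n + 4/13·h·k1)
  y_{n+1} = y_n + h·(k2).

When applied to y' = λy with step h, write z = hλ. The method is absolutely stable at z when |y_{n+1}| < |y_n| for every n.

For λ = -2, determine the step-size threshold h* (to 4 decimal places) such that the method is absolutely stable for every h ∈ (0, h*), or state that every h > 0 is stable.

(-3.2500,0); λ=-2 ⇒ h* = (13/4)/2 = 1.6250.

On y'=λy, z=hλ:
  k1=λy_n ⇒ h·k1=z·y_n;  k2=λ(1+4/13z)y_n ⇒ h·k2=z(1+4/13z)y_n
  y_{n+1}/y_n = 1 + z(1+4/13z) = 1 + z + 4/13z²
  Hence R(z) = 1 + z + 4/13z².

Boundary: |R(x)|=1, x<0.
x=-0.98: |R|=0.3155
R=1: x+4/13x²=0 ⇒ x=−13/4=-3.2500; min R=1−1/(4·4/13)=0.1875>−1
Confirm numerically:
  x=-3.176: |R|=0.92768 <1
  x=-3.032: |R|=0.79662 <1
  x=-2.789: |R|=0.60439 <1
  x=-1.352: |R|=0.21043 <1
  x=-3.743: |R|=1.56778 >1
  x=-3.377: |R|=1.13196 >1
  x=-3.371: |R|=1.12550 >1
Stable set (-3.2500, 0).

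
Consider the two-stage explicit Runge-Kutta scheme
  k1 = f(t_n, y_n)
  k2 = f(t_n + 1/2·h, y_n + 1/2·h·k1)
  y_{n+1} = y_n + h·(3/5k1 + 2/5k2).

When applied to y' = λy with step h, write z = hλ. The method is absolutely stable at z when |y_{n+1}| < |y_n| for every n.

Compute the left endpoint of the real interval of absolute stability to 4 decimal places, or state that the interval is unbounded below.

Test eqn y'=λy, z=hλ:
  k1=λy_n ⇒ h·k1=z·y_n;  k2=λ(1+1/2z)y_n ⇒ h·k2=z(1+1/2z)y_n
  y_{n+1}/y_n = 1 + 3/5z + 2/5z(1+1/2z) = 1 + z + 1/5z²
  ⇒ R(z) = 1 + z + 1/5z².

Boundary: |R(x)|=1, x<0.
x=-0.87: |R|=0.2814
R=1: x+1/5x²=0 ⇒ x=−5=-5.0000; min R=1−1/(4·1/5)=-0.2500>−1
Confirm numerically:
  x=-4.417: |R|=0.48498 <1
  x=-4.388: |R|=0.46291 <1
  x=-4.379: |R|=0.45613 <1
  x=-3.275: |R|=0.12987 <1
  x=-5.498: |R|=1.54760 >1
  x=-5.332: |R|=1.35404 >1
  x=-5.041: |R|=1.04134 >1
Interval (-5.0000, 0).

z* = -5.0000.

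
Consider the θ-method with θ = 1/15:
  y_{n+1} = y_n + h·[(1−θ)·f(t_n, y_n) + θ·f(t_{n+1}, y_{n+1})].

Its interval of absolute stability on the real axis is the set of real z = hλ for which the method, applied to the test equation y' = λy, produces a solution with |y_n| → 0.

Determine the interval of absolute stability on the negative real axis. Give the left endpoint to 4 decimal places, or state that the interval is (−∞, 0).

(-2.3077, 0).

Set f=λy, z=hλ:
  y_{n+1} = y_n + z·[14/15·y_n + 1/15·y_{n+1}] ⇒ (1 − 1/15z)y_{n+1} = (1 + 14/15z)y_n
  Hence R(z) = (1 + 14/15z)/(1 − 1/15z).

Solve |R(x)|<1 on ℝ⁻.
x=-0.4: |R|=0.6104
R=−1: 1+14/15x = −1+1/15x ⇒ -13/15x=2 ⇒ x=2/(-13/15)=-2.3077
Confirm numerically:
  x=-2.171: |R|=0.89651 <1
  x=-2.075: |R|=0.82284 <1
  x=-1.180: |R|=0.09394 <1
  x=-2.666: |R|=1.26367 >1
  x=-2.547: |R|=1.17730 >1
  x=-2.443: |R|=1.10084 >1
So |R|<1 on (-2.3077, 0).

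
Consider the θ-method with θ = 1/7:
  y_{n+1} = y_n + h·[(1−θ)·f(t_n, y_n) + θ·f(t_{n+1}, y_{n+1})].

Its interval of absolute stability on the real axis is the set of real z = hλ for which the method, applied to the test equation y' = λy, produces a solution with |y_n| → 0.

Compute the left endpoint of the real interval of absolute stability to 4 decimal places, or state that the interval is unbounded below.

z* = -2.8000.

On y'=λy, z=hλ:
  y_{n+1} = y_n + z·[6/7·y_n + 1/7·y_{n+1}] ⇒ (1 − 1/7z)y_{n+1} = (1 + 6/7z)y_n
  ⇒ R(z) = (1 + 6/7z)/(1 − 1/7z).

Find x<0 with |R(x)|<1.
x=-1.34: |R|=0.1247
R=−1: 1+6/7x = −1+1/7x ⇒ -5/7x=2 ⇒ x=2/(-5/7)=-2.8000
Confirm numerically:
  x=-2.540: |R|=0.86373 <1
  x=-2.325: |R|=0.74531 <1
  x=-2.266: |R|=0.71185 <1
  x=-2.239: |R|=0.69640 <1
  x=-3.146: |R|=1.17051 >1
  x=-2.995: |R|=1.09755 >1
  x=-2.828: |R|=1.01425 >1
So |R|<1 on (-2.8000, 0).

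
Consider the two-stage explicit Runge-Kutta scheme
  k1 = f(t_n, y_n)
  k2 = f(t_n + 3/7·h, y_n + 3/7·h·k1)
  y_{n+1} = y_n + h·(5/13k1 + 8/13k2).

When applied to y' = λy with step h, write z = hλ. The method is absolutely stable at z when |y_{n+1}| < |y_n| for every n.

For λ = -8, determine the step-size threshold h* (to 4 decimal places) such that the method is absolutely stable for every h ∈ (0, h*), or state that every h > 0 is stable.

(-3.7917,0); λ=-8 ⇒ h* = (91/24)/8 = 0.4740.

Test eqn y'=λy, z=hλ:
  k1=λy_n ⇒ h·k1=z·y_n;  k2=λ(1+3/7z)y_n ⇒ h·k2=z(1+3/7z)y_n
  y_{n+1}/y_n = 1 + 5/13z + 8/13z(1+3/7z) = 1 + z + 24/91z²
  ⇒ R(z) = 1 + z + 24/91z².

Need |R(x)|<1, x<0.
x=-1.22: |R|=0.1725
R=1: x+24/91x²=0 ⇒ x=−91/24=-3.7917; min R=1−1/(4·24/91)=0.0521>−1
Confirm numerically:
  x=-2.627: |R|=0.19308 <1
  x=-2.511: |R|=0.15189 <1
  x=-1.810: |R|=0.05403 <1
  x=-4.284: |R|=1.55626 >1
  x=-4.280: |R|=1.55123 >1
Interval (-3.7917, 0).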